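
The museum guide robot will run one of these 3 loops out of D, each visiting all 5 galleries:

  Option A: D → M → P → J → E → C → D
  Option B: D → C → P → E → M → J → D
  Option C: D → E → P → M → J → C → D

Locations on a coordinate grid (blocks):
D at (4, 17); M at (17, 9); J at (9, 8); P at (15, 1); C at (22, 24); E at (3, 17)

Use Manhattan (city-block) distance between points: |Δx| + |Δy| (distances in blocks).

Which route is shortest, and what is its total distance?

102 blocks — Option C is the shortest.

Option A: 21 + 10 + 13 + 15 + 26 + 25 = 110
Option B: 25 + 30 + 28 + 22 + 9 + 14 = 128
Option C: 1 + 28 + 10 + 9 + 29 + 25 = 102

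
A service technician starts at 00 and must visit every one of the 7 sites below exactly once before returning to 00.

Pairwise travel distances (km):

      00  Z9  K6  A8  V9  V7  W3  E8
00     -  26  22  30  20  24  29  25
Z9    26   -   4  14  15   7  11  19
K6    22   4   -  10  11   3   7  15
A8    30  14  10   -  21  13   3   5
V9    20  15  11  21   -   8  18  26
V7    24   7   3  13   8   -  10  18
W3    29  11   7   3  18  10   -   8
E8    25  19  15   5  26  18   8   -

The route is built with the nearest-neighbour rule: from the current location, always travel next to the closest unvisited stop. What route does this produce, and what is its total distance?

Total distance 79 km via the nearest-neighbour route 00 → V9 → V7 → K6 → Z9 → W3 → A8 → E8 → 00.

At 00 the remaining stops are V9 20, K6 22, V7 24, E8 25, Z9 26, W3 29, A8 30; go to V9.
At V9 the remaining stops are V7 8, K6 11, Z9 15, W3 18, A8 21, E8 26; go to V7.
At V7 the remaining stops are K6 3, Z9 7, W3 10, A8 13, E8 18; go to K6.
At K6 the remaining stops are Z9 4, W3 7, A8 10, E8 15; go to Z9.
At Z9 the remaining stops are W3 11, A8 14, E8 19; go to W3.
At W3 the remaining stops are A8 3, E8 8; go to A8.
At A8 the remaining stops are E8 5; go to E8.
Return E8→00: 25.
Total = 20 + 8 + 3 + 4 + 11 + 3 + 5 + 25 = 79.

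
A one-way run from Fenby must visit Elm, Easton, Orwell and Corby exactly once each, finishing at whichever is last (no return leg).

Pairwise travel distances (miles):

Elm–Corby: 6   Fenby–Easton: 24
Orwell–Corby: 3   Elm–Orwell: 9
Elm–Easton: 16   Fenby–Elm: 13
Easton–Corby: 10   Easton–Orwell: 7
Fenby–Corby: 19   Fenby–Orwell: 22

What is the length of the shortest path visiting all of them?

Minimum one-way distance = 29 miles.

There are 4! = 24 possible orderings.
Fenby → Elm → Easton → Orwell → Corby: 13+16+7+3 = 39
Fenby → Elm → Easton → Corby → Orwell: 13+16+10+3 = 42
Fenby → Elm → Orwell → Easton → Corby: 13+9+7+10 = 39
Fenby → Elm → Orwell → Corby → Easton: 13+9+3+10 = 35
Fenby → Elm → Corby → Easton → Orwell: 13+6+10+7 = 36
Fenby → Elm → Corby → Orwell → Easton: 13+6+3+7 = 29
Fenby → Easton → Elm → Orwell → Corby: 24+16+9+3 = 52
Fenby → Easton → Elm → Corby → Orwell: 24+16+6+3 = 49
Fenby → Easton → Orwell → Elm → Corby: 24+7+9+6 = 46
Fenby → Easton → Orwell → Corby → Elm: 24+7+3+6 = 40
Fenby → Easton → Corby → Elm → Orwell: 24+10+6+9 = 49
Fenby → Easton → Corby → Orwell → Elm: 24+10+3+9 = 46
Fenby → Orwell → Elm → Easton → Corby: 22+9+16+10 = 57
Fenby → Orwell → Elm → Corby → Easton: 22+9+6+10 = 47
… (10 more)
The minimum is 29.
One shortest path: Fenby → Elm → Corby → Orwell → Easton.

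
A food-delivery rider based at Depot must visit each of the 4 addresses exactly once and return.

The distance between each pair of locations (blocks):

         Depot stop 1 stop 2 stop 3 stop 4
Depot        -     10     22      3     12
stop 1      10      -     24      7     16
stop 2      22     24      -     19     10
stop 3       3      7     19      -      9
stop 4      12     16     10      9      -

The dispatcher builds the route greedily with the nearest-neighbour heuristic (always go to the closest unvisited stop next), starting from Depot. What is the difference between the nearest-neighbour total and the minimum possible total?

2 blocks longer than the optimal tour.

Depot: stop 3=3, stop 1=10, stop 4=12, stop 2=22 ⇒ stop 3
stop 3: stop 1=7, stop 4=9, stop 2=19 ⇒ stop 1
stop 1: stop 4=16, stop 2=24 ⇒ stop 4
stop 4: stop 2=10 ⇒ stop 2
NN route Depot → stop 3 → stop 1 → stop 4 → stop 2 → Depot costs 58.
Optimal: Depot → stop 1 → stop 2 → stop 4 → stop 3 → Depot costs 56 (by enumerating all 12 distinct tours).
Excess = 58 − 56 = 2.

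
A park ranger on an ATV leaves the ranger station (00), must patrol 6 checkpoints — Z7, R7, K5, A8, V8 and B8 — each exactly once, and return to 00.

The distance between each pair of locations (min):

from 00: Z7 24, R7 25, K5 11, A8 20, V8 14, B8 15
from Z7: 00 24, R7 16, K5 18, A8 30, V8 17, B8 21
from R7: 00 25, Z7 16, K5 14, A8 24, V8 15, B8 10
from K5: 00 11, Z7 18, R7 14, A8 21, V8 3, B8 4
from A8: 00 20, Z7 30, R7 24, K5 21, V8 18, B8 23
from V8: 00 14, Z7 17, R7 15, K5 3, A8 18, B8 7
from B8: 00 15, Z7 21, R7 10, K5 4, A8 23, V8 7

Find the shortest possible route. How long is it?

There are 360 distinct closed tours to check (reversals are equivalent).
00 → Z7 → R7 → K5 → A8 → V8 → B8 → 00: 24+16+14+21+18+7+15 = 115
00 → Z7 → R7 → K5 → A8 → B8 → V8 → 00: 24+16+14+21+23+7+14 = 119
00 → Z7 → R7 → K5 → V8 → A8 → B8 → 00: 24+16+14+3+18+23+15 = 113
00 → Z7 → R7 → K5 → V8 → B8 → A8 → 00: 24+16+14+3+7+23+20 = 107
00 → Z7 → R7 → K5 → B8 → A8 → V8 → 00: 24+16+14+4+23+18+14 = 113
00 → Z7 → R7 → K5 → B8 → V8 → A8 → 00: 24+16+14+4+7+18+20 = 103
00 → Z7 → R7 → A8 → K5 → V8 → B8 → 00: 24+16+24+21+3+7+15 = 110
00 → Z7 → R7 → A8 → K5 → B8 → V8 → 00: 24+16+24+21+4+7+14 = 110
… (352 more)
00 → Z7 → R7 → B8 → K5 → V8 → A8 → 00: 24+16+10+4+3+18+20 = 95  ← best
The minimum is 95.
One optimal route: 00 → Z7 → R7 → B8 → K5 → V8 → A8 → 00 (or its reverse).

Shortest round trip = 95 min.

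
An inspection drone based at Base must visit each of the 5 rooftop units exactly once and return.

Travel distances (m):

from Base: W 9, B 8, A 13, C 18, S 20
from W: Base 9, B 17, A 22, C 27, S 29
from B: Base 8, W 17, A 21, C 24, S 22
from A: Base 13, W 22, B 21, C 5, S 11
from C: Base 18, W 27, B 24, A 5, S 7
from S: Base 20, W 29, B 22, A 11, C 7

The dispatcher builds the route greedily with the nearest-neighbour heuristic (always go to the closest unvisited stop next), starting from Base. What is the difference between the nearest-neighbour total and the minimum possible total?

Base: B=8, W=9, A=13, C=18, S=20 ⇒ B
B: W=17, A=21, S=22, C=24 ⇒ W
W: A=22, C=27, S=29 ⇒ A
A: C=5, S=11 ⇒ C
C: S=7 ⇒ S
NN route Base → B → W → A → C → S → Base costs 79.
Optimal: Base → W → B → S → C → A → Base costs 73 (by enumerating all 60 distinct tours).
Excess = 79 − 73 = 6.

6 m longer than the optimal tour.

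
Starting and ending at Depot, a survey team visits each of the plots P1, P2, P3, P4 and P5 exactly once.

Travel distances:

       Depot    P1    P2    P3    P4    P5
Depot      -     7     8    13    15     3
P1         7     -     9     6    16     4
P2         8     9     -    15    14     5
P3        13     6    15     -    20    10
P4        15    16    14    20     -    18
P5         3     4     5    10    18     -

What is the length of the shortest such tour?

With 5 stops there are 5!/2 = 60 distinct round trips (a route and its reverse cost the same).
Depot-P1-P2-P3-P4-P5-Depot: 7+9+15+20+18+3 = 72
Depot-P1-P2-P3-P5-P4-Depot: 7+9+15+10+18+15 = 74
Depot-P1-P2-P4-P3-P5-Depot: 7+9+14+20+10+3 = 63
Depot-P1-P2-P4-P5-P3-Depot: 7+9+14+18+10+13 = 71
Depot-P1-P2-P5-P3-P4-Depot: 7+9+5+10+20+15 = 66
Depot-P1-P2-P5-P4-P3-Depot: 7+9+5+18+20+13 = 72
Depot-P1-P3-P2-P4-P5-Depot: 7+6+15+14+18+3 = 63
Depot-P1-P3-P2-P5-P4-Depot: 7+6+15+5+18+15 = 66
Depot-P1-P3-P4-P2-P5-Depot: 7+6+20+14+5+3 = 55
Depot-P1-P3-P4-P5-P2-Depot: 7+6+20+18+5+8 = 64
Depot-P1-P3-P5-P2-P4-Depot: 7+6+10+5+14+15 = 57
Depot-P1-P3-P5-P4-P2-Depot: 7+6+10+18+14+8 = 63
Depot-P1-P4-P2-P3-P5-Depot: 7+16+14+15+10+3 = 65
Depot-P1-P4-P2-P5-P3-Depot: 7+16+14+5+10+13 = 65
… (46 more)
The minimum is 55.
One optimal route: Depot → P1 → P3 → P4 → P2 → P5 → Depot (or its reverse).

55 — the shortest possible round trip.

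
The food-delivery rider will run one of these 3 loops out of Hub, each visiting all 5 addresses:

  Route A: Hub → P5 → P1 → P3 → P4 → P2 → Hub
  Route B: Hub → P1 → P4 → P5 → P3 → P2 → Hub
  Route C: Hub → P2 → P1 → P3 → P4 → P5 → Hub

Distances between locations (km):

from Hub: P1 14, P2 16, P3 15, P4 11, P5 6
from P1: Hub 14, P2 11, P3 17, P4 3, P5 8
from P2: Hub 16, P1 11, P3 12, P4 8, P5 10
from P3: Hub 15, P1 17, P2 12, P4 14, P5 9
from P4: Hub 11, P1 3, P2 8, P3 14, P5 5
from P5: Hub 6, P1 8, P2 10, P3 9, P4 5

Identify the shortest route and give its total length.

59 km — Route B is the shortest.

Route A: 6 + 8 + 17 + 14 + 8 + 16 = 69
Route B: 14 + 3 + 5 + 9 + 12 + 16 = 59
Route C: 16 + 11 + 17 + 14 + 5 + 6 = 69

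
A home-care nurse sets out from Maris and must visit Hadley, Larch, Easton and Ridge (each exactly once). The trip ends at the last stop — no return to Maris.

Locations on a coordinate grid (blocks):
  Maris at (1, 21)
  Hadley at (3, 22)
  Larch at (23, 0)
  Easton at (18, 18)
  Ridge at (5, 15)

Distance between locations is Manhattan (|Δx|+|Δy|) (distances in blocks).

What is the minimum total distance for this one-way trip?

There are 4! = 24 possible orderings.
Maris→Hadley→Larch→Easton→Ridge: 3+42+23+16 = 84
Maris→Hadley→Larch→Ridge→Easton: 3+42+33+16 = 94
Maris→Hadley→Easton→Larch→Ridge: 3+19+23+33 = 78
Maris→Hadley→Easton→Ridge→Larch: 3+19+16+33 = 71
Maris→Hadley→Ridge→Larch→Easton: 3+9+33+23 = 68
Maris→Hadley→Ridge→Easton→Larch: 3+9+16+23 = 51
Maris→Larch→Hadley→Easton→Ridge: 43+42+19+16 = 120
Maris→Larch→Hadley→Ridge→Easton: 43+42+9+16 = 110
Maris→Larch→Easton→Hadley→Ridge: 43+23+19+9 = 94
Maris→Larch→Easton→Ridge→Hadley: 43+23+16+9 = 91
Maris→Larch→Ridge→Hadley→Easton: 43+33+9+19 = 104
Maris→Larch→Ridge→Easton→Hadley: 43+33+16+19 = 111
Maris→Easton→Hadley→Larch→Ridge: 20+19+42+33 = 114
Maris→Easton→Hadley→Ridge→Larch: 20+19+9+33 = 81
… (10 more)
The minimum is 51.
One shortest path: Maris → Hadley → Ridge → Easton → Larch.

Shortest open route: 51 blocks.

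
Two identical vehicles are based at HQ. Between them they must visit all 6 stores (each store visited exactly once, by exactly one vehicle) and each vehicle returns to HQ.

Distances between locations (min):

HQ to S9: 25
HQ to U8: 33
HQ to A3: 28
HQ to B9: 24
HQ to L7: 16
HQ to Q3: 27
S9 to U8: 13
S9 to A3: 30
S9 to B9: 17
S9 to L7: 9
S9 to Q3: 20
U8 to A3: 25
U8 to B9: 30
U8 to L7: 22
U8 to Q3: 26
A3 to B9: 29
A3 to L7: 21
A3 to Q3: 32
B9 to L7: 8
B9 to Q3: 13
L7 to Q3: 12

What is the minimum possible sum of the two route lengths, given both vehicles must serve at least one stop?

155 min — the smallest possible combined total.

Check every non-empty split of the stops between the two vehicles; for each half take its own optimal tour:
  {S9} + {U8, A3, B9, L7, Q3}: 50 + 116 = 166
  {U8} + {S9, A3, B9, L7, Q3}: 66 + 115 = 181
  {S9, U8} + {A3, B9, L7, Q3}: 71 + 97 = 168
  {A3} + {S9, U8, B9, L7, Q3}: 56 + 101 = 157
  {S9, A3} + {U8, B9, L7, Q3}: 83 + 96 = 179
  {U8, A3} + {S9, B9, L7, Q3}: 86 + 82 = 168
  … (31 splits in total)
  {S9, U8, A3} + {B9, L7, Q3}: 91 + 64 = 155  ← best
Best: vehicle 1 HQ → S9 → U8 → A3 → HQ = 91; vehicle 2 HQ → L7 → B9 → Q3 → HQ = 64; combined 155.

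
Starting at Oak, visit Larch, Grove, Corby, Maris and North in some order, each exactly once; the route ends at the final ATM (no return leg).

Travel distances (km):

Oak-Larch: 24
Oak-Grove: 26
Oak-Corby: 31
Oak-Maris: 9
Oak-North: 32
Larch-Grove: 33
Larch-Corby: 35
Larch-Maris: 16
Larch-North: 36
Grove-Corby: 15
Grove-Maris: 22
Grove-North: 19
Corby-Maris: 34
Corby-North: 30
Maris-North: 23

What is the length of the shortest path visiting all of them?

Minimum one-way distance = 94 km.

There are 5! = 120 possible orderings.
Oak→Larch→Grove→Corby→Maris→North: 24+33+15+34+23 = 129
Oak→Larch→Grove→Corby→North→Maris: 24+33+15+30+23 = 125
Oak→Larch→Grove→Maris→Corby→North: 24+33+22+34+30 = 143
Oak→Larch→Grove→Maris→North→Corby: 24+33+22+23+30 = 132
Oak→Larch→Grove→North→Corby→Maris: 24+33+19+30+34 = 140
Oak→Larch→Grove→North→Maris→Corby: 24+33+19+23+34 = 133
Oak→Larch→Corby→Grove→Maris→North: 24+35+15+22+23 = 119
Oak→Larch→Corby→Grove→North→Maris: 24+35+15+19+23 = 116
Oak→Larch→Corby→Maris→Grove→North: 24+35+34+22+19 = 134
Oak→Larch→Corby→Maris→North→Grove: 24+35+34+23+19 = 135
Oak→Larch→Corby→North→Grove→Maris: 24+35+30+19+22 = 130
Oak→Larch→Corby→North→Maris→Grove: 24+35+30+23+22 = 134
Oak→Larch→Maris→Grove→Corby→North: 24+16+22+15+30 = 107
Oak→Larch→Maris→Grove→North→Corby: 24+16+22+19+30 = 111
… (106 more)
Oak→Maris→Larch→Corby→Grove→North: 9+16+35+15+19 = 94  ← best
The minimum is 94.
One shortest path: Oak → Maris → Larch → Corby → Grove → North.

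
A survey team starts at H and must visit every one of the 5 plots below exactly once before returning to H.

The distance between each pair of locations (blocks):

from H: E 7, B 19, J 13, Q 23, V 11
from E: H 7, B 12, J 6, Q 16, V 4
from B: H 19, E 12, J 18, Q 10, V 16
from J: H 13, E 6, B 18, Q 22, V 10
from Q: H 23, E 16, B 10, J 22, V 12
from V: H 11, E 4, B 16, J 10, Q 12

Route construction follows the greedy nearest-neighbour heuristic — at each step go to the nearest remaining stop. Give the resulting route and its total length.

From H: distances to unvisited — E=7, V=11, J=13, B=19, Q=23. Nearest is E (7).
From E: distances to unvisited — V=4, J=6, B=12, Q=16. Nearest is V (4).
From V: distances to unvisited — J=10, Q=12, B=16. Nearest is J (10).
From J: distances to unvisited — B=18, Q=22. Nearest is B (18).
From B: distances to unvisited — Q=10. Nearest is Q (10).
Return Q→H: 23.
Total = 7 + 4 + 10 + 18 + 10 + 23 = 72.

72 blocks along H → E → V → J → B → Q → H.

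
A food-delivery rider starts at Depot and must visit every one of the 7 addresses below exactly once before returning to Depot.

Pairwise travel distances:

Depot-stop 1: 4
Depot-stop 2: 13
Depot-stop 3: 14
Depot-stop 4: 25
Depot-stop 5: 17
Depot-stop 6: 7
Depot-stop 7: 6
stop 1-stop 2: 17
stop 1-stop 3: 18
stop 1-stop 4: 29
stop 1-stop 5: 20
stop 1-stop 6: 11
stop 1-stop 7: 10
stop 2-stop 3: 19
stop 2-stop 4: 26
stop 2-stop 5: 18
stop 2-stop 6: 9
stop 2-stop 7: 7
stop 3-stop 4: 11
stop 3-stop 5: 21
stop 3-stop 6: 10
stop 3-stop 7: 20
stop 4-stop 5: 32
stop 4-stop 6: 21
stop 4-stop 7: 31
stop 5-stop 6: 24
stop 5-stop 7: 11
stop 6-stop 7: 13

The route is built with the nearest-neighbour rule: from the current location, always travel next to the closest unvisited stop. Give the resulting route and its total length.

At Depot the remaining stops are stop 1 4, stop 7 6, stop 6 7, stop 2 13, stop 3 14, stop 5 17, stop 4 25; go to stop 1.
At stop 1 the remaining stops are stop 7 10, stop 6 11, stop 2 17, stop 3 18, stop 5 20, stop 4 29; go to stop 7.
At stop 7 the remaining stops are stop 2 7, stop 5 11, stop 6 13, stop 3 20, stop 4 31; go to stop 2.
At stop 2 the remaining stops are stop 6 9, stop 5 18, stop 3 19, stop 4 26; go to stop 6.
At stop 6 the remaining stops are stop 3 10, stop 4 21, stop 5 24; go to stop 3.
At stop 3 the remaining stops are stop 4 11, stop 5 21; go to stop 4.
At stop 4 the remaining stops are stop 5 32; go to stop 5.
Return stop 5→Depot: 17.
Total = 4 + 10 + 7 + 9 + 10 + 11 + 32 + 17 = 100.

Total distance 100 via the nearest-neighbour route Depot → stop 1 → stop 7 → stop 2 → stop 6 → stop 3 → stop 4 → stop 5 → Depot.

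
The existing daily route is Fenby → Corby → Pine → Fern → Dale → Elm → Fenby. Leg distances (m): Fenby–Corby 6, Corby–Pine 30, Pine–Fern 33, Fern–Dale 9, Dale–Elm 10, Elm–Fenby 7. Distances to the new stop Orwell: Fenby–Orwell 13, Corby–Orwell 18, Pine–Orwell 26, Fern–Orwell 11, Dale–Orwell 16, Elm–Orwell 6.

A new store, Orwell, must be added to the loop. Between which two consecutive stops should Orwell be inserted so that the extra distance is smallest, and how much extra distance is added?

Insertion cost between consecutive stops i–j is d(i,Orwell) + d(Orwell,j) − d(i,j):
  between Fenby and Corby: 13 + 18 − 6 = 25
  between Corby and Pine: 18 + 26 − 30 = 14
  between Pine and Fern: 26 + 11 − 33 = 4
  between Fern and Dale: 11 + 16 − 9 = 18
  between Dale and Elm: 16 + 6 − 10 = 12
  between Elm and Fenby: 6 + 13 − 7 = 12
Cheapest insertion is between Pine and Fern, adding 4.
New total = 95 + 4 = 99.

+4 m — insert Orwell between Pine and Fern.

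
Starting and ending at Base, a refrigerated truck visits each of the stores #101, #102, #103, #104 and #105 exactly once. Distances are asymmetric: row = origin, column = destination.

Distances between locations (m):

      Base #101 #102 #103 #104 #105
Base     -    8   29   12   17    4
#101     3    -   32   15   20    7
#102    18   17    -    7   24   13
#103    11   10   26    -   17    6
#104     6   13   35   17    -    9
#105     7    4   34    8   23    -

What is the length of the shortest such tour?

Base → #101 → #102 → #103 → #104 → #105 → Base: 8+32+7+17+9+7 = 80
Base → #101 → #102 → #103 → #105 → #104 → Base: 8+32+7+6+23+6 = 82
Base → #101 → #102 → #104 → #103 → #105 → Base: 8+32+24+17+6+7 = 94
Base → #101 → #102 → #104 → #105 → #103 → Base: 8+32+24+9+8+11 = 92
Base → #101 → #102 → #105 → #103 → #104 → Base: 8+32+13+8+17+6 = 84
Base → #101 → #102 → #105 → #104 → #103 → Base: 8+32+13+23+17+11 = 104
Base → #101 → #103 → #102 → #104 → #105 → Base: 8+15+26+24+9+7 = 89
Base → #101 → #103 → #102 → #105 → #104 → Base: 8+15+26+13+23+6 = 91
Base → #101 → #103 → #104 → #102 → #105 → Base: 8+15+17+35+13+7 = 95
Base → #101 → #103 → #104 → #105 → #102 → Base: 8+15+17+9+34+18 = 101
Base → #101 → #103 → #105 → #102 → #104 → Base: 8+15+6+34+24+6 = 93
Base → #101 → #103 → #105 → #104 → #102 → Base: 8+15+6+23+35+18 = 105
Base → #101 → #104 → #102 → #103 → #105 → Base: 8+20+35+7+6+7 = 83
Base → #101 → #104 → #102 → #105 → #103 → Base: 8+20+35+13+8+11 = 95
… (106 more)
Base → #102 → #103 → #104 → #105 → #101 → Base: 29+7+17+9+4+3 = 69  ← best
The minimum is 69.
One optimal route: Base → #102 → #103 → #104 → #105 → #101 → Base.

69 m — the shortest possible round trip.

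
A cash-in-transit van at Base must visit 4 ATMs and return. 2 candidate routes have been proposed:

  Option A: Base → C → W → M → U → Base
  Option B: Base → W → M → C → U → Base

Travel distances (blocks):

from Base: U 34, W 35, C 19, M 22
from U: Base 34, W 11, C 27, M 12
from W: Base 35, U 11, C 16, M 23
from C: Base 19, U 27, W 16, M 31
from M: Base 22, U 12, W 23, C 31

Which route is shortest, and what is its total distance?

Option A: 19 + 16 + 23 + 12 + 34 = 104
Option B: 35 + 23 + 31 + 27 + 34 = 150

104 blocks — Option A is the shortest.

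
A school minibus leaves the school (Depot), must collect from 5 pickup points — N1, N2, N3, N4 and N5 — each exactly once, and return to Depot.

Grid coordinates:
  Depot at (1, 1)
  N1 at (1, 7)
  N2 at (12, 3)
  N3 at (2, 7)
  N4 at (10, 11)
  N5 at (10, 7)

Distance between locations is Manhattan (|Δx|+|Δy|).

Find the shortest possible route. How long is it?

Depot - N1 - N2 - N3 - N4 - N5 - Depot: 6+15+14+12+4+15 = 66
Depot - N1 - N2 - N3 - N5 - N4 - Depot: 6+15+14+8+4+19 = 66
Depot - N1 - N2 - N4 - N3 - N5 - Depot: 6+15+10+12+8+15 = 66
Depot - N1 - N2 - N4 - N5 - N3 - Depot: 6+15+10+4+8+7 = 50
Depot - N1 - N2 - N5 - N3 - N4 - Depot: 6+15+6+8+12+19 = 66
Depot - N1 - N2 - N5 - N4 - N3 - Depot: 6+15+6+4+12+7 = 50
Depot - N1 - N3 - N2 - N4 - N5 - Depot: 6+1+14+10+4+15 = 50
Depot - N1 - N3 - N2 - N5 - N4 - Depot: 6+1+14+6+4+19 = 50
Depot - N1 - N3 - N4 - N2 - N5 - Depot: 6+1+12+10+6+15 = 50
Depot - N1 - N3 - N4 - N5 - N2 - Depot: 6+1+12+4+6+13 = 42
Depot - N1 - N3 - N5 - N2 - N4 - Depot: 6+1+8+6+10+19 = 50
Depot - N1 - N3 - N5 - N4 - N2 - Depot: 6+1+8+4+10+13 = 42
Depot - N1 - N4 - N2 - N3 - N5 - Depot: 6+13+10+14+8+15 = 66
Depot - N1 - N4 - N2 - N5 - N3 - Depot: 6+13+10+6+8+7 = 50
… (46 more)
The minimum is 42.
One optimal route: Depot → N1 → N3 → N4 → N5 → N2 → Depot (or its reverse).

Minimum total distance: 42.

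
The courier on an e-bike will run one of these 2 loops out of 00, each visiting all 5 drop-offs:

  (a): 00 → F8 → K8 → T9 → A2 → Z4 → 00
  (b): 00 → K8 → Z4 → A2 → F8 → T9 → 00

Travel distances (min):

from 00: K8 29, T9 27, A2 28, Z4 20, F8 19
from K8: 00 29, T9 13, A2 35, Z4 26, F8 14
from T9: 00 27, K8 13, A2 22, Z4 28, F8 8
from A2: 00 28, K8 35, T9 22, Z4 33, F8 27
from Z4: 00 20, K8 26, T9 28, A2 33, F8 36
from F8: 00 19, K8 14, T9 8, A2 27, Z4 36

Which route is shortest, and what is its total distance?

(a): 19 + 14 + 13 + 22 + 33 + 20 = 121
(b): 29 + 26 + 33 + 27 + 8 + 27 = 150

121 min — (a) is the shortest.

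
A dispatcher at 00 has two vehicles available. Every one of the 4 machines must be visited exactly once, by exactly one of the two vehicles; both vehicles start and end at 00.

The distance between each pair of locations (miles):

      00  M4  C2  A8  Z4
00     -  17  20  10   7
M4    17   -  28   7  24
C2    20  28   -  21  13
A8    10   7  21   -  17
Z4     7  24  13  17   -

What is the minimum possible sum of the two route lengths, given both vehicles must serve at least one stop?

Minimum combined distance: 74 miles.

Try each way of splitting the stops between the two vehicles (each non-empty) and, for each split, find the best tour for each vehicle:
  {M4} + {C2, A8, Z4}: 34 + 51 = 85
  {C2} + {M4, A8, Z4}: 40 + 48 = 88
  {M4, C2} + {A8, Z4}: 65 + 34 = 99
  {A8} + {M4, C2, Z4}: 20 + 65 = 85
  {M4, A8} + {C2, Z4}: 34 + 40 = 74
  {C2, A8} + {M4, Z4}: 51 + 48 = 99
  … (7 splits in total)
Best: vehicle 1 00 → M4 → A8 → 00 = 34; vehicle 2 00 → C2 → Z4 → 00 = 40; combined 74.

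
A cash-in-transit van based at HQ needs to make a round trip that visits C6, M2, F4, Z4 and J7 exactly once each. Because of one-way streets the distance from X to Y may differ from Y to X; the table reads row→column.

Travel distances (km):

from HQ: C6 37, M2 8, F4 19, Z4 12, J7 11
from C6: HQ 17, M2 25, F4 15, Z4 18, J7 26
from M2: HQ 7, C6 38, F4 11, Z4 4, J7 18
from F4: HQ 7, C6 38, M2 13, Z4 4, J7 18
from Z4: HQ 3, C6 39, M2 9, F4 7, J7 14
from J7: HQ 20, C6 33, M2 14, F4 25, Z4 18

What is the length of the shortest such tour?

Minimum total distance: 79 km.

HQ-C6-M2-F4-Z4-J7-HQ: 37+25+11+4+14+20 = 111
HQ-C6-M2-F4-J7-Z4-HQ: 37+25+11+18+18+3 = 112
HQ-C6-M2-Z4-F4-J7-HQ: 37+25+4+7+18+20 = 111
HQ-C6-M2-Z4-J7-F4-HQ: 37+25+4+14+25+7 = 112
HQ-C6-M2-J7-F4-Z4-HQ: 37+25+18+25+4+3 = 112
HQ-C6-M2-J7-Z4-F4-HQ: 37+25+18+18+7+7 = 112
HQ-C6-F4-M2-Z4-J7-HQ: 37+15+13+4+14+20 = 103
HQ-C6-F4-M2-J7-Z4-HQ: 37+15+13+18+18+3 = 104
HQ-C6-F4-Z4-M2-J7-HQ: 37+15+4+9+18+20 = 103
HQ-C6-F4-Z4-J7-M2-HQ: 37+15+4+14+14+7 = 91
HQ-C6-F4-J7-M2-Z4-HQ: 37+15+18+14+4+3 = 91
HQ-C6-F4-J7-Z4-M2-HQ: 37+15+18+18+9+7 = 104
HQ-C6-Z4-M2-F4-J7-HQ: 37+18+9+11+18+20 = 113
HQ-C6-Z4-M2-J7-F4-HQ: 37+18+9+18+25+7 = 114
… (106 more)
HQ-J7-C6-F4-M2-Z4-HQ: 11+33+15+13+4+3 = 79  ← best
The minimum is 79.
One optimal route: HQ → J7 → C6 → F4 → M2 → Z4 → HQ.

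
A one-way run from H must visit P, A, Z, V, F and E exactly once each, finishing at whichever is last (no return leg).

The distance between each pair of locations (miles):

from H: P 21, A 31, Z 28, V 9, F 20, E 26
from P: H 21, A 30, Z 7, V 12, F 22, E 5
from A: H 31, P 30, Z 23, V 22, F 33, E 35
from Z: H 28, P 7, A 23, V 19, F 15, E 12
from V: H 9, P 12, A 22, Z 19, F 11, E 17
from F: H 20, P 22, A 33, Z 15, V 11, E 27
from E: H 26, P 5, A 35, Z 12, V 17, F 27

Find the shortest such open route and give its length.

There are 6! = 720 possible orderings.
H → P → A → Z → V → F → E: 21+30+23+19+11+27 = 131
H → P → A → Z → V → E → F: 21+30+23+19+17+27 = 137
H → P → A → Z → F → V → E: 21+30+23+15+11+17 = 117
H → P → A → Z → F → E → V: 21+30+23+15+27+17 = 133
H → P → A → Z → E → V → F: 21+30+23+12+17+11 = 114
H → P → A → Z → E → F → V: 21+30+23+12+27+11 = 124
H → P → A → V → Z → F → E: 21+30+22+19+15+27 = 134
H → P → A → V → Z → E → F: 21+30+22+19+12+27 = 131
… (712 more)
H → V → F → P → E → Z → A: 9+11+22+5+12+23 = 82  ← best
The minimum is 82.
One shortest path: H → V → F → P → E → Z → A.

Minimum one-way distance = 82 miles.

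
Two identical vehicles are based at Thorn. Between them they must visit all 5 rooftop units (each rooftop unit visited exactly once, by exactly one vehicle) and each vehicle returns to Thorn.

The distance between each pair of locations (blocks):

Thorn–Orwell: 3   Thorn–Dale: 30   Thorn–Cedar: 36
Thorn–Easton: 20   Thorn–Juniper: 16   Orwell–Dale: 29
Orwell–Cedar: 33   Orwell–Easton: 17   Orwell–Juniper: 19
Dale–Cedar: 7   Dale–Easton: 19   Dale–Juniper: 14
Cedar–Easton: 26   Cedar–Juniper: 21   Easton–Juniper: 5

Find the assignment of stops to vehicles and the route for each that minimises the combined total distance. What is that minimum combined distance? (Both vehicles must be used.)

Minimum combined distance: 88 blocks.

Try each way of splitting the stops between the two vehicles (each non-empty) and, for each split, find the best tour for each vehicle:
  {Orwell} + {Dale, Cedar, Easton, Juniper}: 6 + 82 = 88
  {Dale} + {Orwell, Cedar, Easton, Juniper}: 60 + 82 = 142
  {Orwell, Dale} + {Cedar, Easton, Juniper}: 62 + 82 = 144
  {Cedar} + {Orwell, Dale, Easton, Juniper}: 72 + 69 = 141
  {Orwell, Cedar} + {Dale, Easton, Juniper}: 72 + 69 = 141
  {Dale, Cedar} + {Orwell, Easton, Juniper}: 73 + 41 = 114
  … (15 splits in total)
Best: vehicle 1 Thorn → Orwell → Thorn = 6; vehicle 2 Thorn → Cedar → Dale → Juniper → Easton → Thorn = 82; combined 88.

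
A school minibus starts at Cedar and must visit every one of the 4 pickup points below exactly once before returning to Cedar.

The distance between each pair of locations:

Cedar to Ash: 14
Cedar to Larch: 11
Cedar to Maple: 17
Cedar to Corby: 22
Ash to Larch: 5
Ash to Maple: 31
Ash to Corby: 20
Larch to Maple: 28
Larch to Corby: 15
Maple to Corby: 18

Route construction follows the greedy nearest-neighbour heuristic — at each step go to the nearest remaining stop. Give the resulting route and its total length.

Cedar → [Larch:11 / Ash:14 / Maple:17 / Corby:22] → Larch (11)
Larch → [Ash:5 / Corby:15 / Maple:28] → Ash (5)
Ash → [Corby:20 / Maple:31] → Corby (20)
Corby → [Maple:18] → Maple (18)
Return Maple→Cedar: 17.
Total = 11 + 5 + 20 + 18 + 17 = 71.

Total distance 71 via the nearest-neighbour route Cedar → Larch → Ash → Corby → Maple → Cedar.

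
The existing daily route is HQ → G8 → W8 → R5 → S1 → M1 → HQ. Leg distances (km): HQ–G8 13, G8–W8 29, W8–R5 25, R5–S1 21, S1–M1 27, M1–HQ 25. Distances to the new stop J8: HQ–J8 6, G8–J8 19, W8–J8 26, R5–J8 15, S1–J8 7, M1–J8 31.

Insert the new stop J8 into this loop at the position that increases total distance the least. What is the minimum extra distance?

Insertion cost between consecutive stops i–j is d(i,J8) + d(J8,j) − d(i,j):
  between HQ and G8: 6 + 19 − 13 = 12
  between G8 and W8: 19 + 26 − 29 = 16
  between W8 and R5: 26 + 15 − 25 = 16
  between R5 and S1: 15 + 7 − 21 = 1
  between S1 and M1: 7 + 31 − 27 = 11
  between M1 and HQ: 31 + 6 − 25 = 12
Cheapest insertion is between R5 and S1, adding 1.
New total = 140 + 1 = 141.

+1 km — insert J8 between R5 and S1.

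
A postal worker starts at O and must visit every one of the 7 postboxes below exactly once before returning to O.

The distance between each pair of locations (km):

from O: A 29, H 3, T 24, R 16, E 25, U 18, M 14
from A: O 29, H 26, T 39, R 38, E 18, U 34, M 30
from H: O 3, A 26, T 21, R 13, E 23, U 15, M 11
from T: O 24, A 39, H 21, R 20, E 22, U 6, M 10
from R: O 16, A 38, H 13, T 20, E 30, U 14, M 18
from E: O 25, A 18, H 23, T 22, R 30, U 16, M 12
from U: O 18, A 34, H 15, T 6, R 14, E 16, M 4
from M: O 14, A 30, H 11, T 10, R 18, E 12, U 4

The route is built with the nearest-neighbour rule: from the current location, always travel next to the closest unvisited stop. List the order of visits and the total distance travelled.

From O: distances to unvisited — H=3, M=14, R=16, U=18, T=24, E=25, A=29. Nearest is H (3).
From H: distances to unvisited — M=11, R=13, U=15, T=21, E=23, A=26. Nearest is M (11).
From M: distances to unvisited — U=4, T=10, E=12, R=18, A=30. Nearest is U (4).
From U: distances to unvisited — T=6, R=14, E=16, A=34. Nearest is T (6).
From T: distances to unvisited — R=20, E=22, A=39. Nearest is R (20).
From R: distances to unvisited — E=30, A=38. Nearest is E (30).
From E: distances to unvisited — A=18. Nearest is A (18).
Return A→O: 29.
Total = 3 + 11 + 4 + 6 + 20 + 30 + 18 + 29 = 121.

Nearest-neighbour total = 121 km; route O → H → M → U → T → R → E → A → O.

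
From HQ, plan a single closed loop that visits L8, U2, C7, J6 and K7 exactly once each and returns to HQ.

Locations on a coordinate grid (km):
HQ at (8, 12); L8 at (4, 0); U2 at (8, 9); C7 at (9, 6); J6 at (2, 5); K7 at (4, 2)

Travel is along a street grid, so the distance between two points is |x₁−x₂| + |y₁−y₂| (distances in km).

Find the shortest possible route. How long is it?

Shortest round trip = 38 km.

With 5 stops there are 5!/2 = 60 distinct round trips (a route and its reverse cost the same).
HQ→L8→U2→C7→J6→K7→HQ: 16+13+4+8+5+14 = 60
HQ→L8→U2→C7→K7→J6→HQ: 16+13+4+9+5+13 = 60
HQ→L8→U2→J6→C7→K7→HQ: 16+13+10+8+9+14 = 70
HQ→L8→U2→J6→K7→C7→HQ: 16+13+10+5+9+7 = 60
HQ→L8→U2→K7→C7→J6→HQ: 16+13+11+9+8+13 = 70
HQ→L8→U2→K7→J6→C7→HQ: 16+13+11+5+8+7 = 60
HQ→L8→C7→U2→J6→K7→HQ: 16+11+4+10+5+14 = 60
HQ→L8→C7→U2→K7→J6→HQ: 16+11+4+11+5+13 = 60
HQ→L8→C7→J6→U2→K7→HQ: 16+11+8+10+11+14 = 70
HQ→L8→C7→J6→K7→U2→HQ: 16+11+8+5+11+3 = 54
HQ→L8→C7→K7→U2→J6→HQ: 16+11+9+11+10+13 = 70
HQ→L8→C7→K7→J6→U2→HQ: 16+11+9+5+10+3 = 54
HQ→L8→J6→U2→C7→K7→HQ: 16+7+10+4+9+14 = 60
HQ→L8→J6→U2→K7→C7→HQ: 16+7+10+11+9+7 = 60
… (46 more)
HQ→L8→K7→J6→C7→U2→HQ: 16+2+5+8+4+3 = 38  ← best
The minimum is 38.
One optimal route: HQ → L8 → K7 → J6 → C7 → U2 → HQ (or its reverse).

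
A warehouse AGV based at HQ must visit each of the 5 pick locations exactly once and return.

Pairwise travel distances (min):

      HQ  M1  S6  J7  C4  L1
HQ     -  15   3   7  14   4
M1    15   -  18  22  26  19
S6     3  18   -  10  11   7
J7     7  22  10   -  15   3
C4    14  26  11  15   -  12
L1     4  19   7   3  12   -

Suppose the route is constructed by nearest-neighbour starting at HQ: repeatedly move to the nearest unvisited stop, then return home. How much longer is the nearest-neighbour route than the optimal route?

Excess over optimum: 3 min.

HQ: S6=3, L1=4, J7=7, C4=14, M1=15 ⇒ S6
S6: L1=7, J7=10, C4=11, M1=18 ⇒ L1
L1: J7=3, C4=12, M1=19 ⇒ J7
J7: C4=15, M1=22 ⇒ C4
C4: M1=26 ⇒ M1
NN route HQ → S6 → L1 → J7 → C4 → M1 → HQ costs 69.
Optimal: HQ → M1 → S6 → C4 → J7 → L1 → HQ costs 66 (by enumerating all 60 distinct tours).
Excess = 69 − 66 = 3.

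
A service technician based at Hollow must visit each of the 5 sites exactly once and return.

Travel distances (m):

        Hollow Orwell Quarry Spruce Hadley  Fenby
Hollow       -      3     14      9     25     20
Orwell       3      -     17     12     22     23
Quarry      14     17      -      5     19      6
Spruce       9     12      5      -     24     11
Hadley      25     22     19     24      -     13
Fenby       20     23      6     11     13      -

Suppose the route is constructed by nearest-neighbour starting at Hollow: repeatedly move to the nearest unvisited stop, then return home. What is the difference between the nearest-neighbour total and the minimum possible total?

The nearest-neighbour route is 6 m longer than optimal.

From Hollow: Orwell=3, Spruce=9, Quarry=14, Fenby=20, Hadley=25 → choose Orwell (3).
From Orwell: Spruce=12, Quarry=17, Hadley=22, Fenby=23 → choose Spruce (12).
From Spruce: Quarry=5, Fenby=11, Hadley=24 → choose Quarry (5).
From Quarry: Fenby=6, Hadley=19 → choose Fenby (6).
From Fenby: Hadley=13 → choose Hadley (13).
NN route Hollow → Orwell → Spruce → Quarry → Fenby → Hadley → Hollow costs 64.
Optimal: Hollow → Orwell → Hadley → Fenby → Quarry → Spruce → Hollow costs 58 (by enumerating all 60 distinct tours).
Excess = 64 − 58 = 6.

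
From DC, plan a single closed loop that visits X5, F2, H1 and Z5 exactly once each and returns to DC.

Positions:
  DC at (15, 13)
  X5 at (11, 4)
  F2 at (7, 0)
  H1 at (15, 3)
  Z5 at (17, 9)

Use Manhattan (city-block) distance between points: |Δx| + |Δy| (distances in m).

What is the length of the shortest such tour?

Minimum total distance: 46 m.

With 4 stops there are 4!/2 = 12 distinct round trips (a route and its reverse cost the same).
DC→X5→F2→H1→Z5→DC: 13+8+11+8+6 = 46
DC→X5→F2→Z5→H1→DC: 13+8+19+8+10 = 58
DC→X5→H1→F2→Z5→DC: 13+5+11+19+6 = 54
DC→X5→H1→Z5→F2→DC: 13+5+8+19+21 = 66
DC→X5→Z5→F2→H1→DC: 13+11+19+11+10 = 64
DC→X5→Z5→H1→F2→DC: 13+11+8+11+21 = 64
DC→F2→X5→H1→Z5→DC: 21+8+5+8+6 = 48
DC→F2→X5→Z5→H1→DC: 21+8+11+8+10 = 58
DC→F2→H1→X5→Z5→DC: 21+11+5+11+6 = 54
DC→F2→Z5→X5→H1→DC: 21+19+11+5+10 = 66
DC→H1→X5→F2→Z5→DC: 10+5+8+19+6 = 48
DC→H1→F2→X5→Z5→DC: 10+11+8+11+6 = 46
The minimum is 46.
One optimal route: DC → X5 → F2 → H1 → Z5 → DC (or its reverse).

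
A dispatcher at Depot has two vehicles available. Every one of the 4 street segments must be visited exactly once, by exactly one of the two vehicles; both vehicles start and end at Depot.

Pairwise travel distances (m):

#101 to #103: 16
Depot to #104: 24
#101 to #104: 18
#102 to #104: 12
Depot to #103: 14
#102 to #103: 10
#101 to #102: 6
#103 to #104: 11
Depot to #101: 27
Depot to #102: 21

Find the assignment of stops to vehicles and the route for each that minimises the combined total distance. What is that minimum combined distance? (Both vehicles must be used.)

Try each way of splitting the stops between the two vehicles (each non-empty) and, for each split, find the best tour for each vehicle:
  {#101} + {#102, #103, #104}: 54 + 58 = 112
  {#102} + {#101, #103, #104}: 42 + 70 = 112
  {#101, #102} + {#103, #104}: 54 + 49 = 103
  {#103} + {#101, #102, #104}: 28 + 69 = 97
  {#101, #103} + {#102, #104}: 57 + 57 = 114
  {#102, #103} + {#101, #104}: 45 + 69 = 114
  … (7 splits in total)
Best: vehicle 1 Depot → #103 → Depot = 28; vehicle 2 Depot → #101 → #102 → #104 → Depot = 69; combined 97.

97 m — the smallest possible combined total.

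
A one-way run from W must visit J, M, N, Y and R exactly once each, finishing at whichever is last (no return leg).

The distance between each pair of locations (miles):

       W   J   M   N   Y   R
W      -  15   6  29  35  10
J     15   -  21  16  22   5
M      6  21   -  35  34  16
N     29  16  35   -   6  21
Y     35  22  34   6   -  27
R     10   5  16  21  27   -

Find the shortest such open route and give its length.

There are 5! = 120 possible orderings.
W → J → M → N → Y → R: 15+21+35+6+27 = 104
W → J → M → N → R → Y: 15+21+35+21+27 = 119
W → J → M → Y → N → R: 15+21+34+6+21 = 97
W → J → M → Y → R → N: 15+21+34+27+21 = 118
W → J → M → R → N → Y: 15+21+16+21+6 = 79
W → J → M → R → Y → N: 15+21+16+27+6 = 85
W → J → N → M → Y → R: 15+16+35+34+27 = 127
W → J → N → M → R → Y: 15+16+35+16+27 = 109
W → J → N → Y → M → R: 15+16+6+34+16 = 87
W → J → N → Y → R → M: 15+16+6+27+16 = 80
W → J → N → R → M → Y: 15+16+21+16+34 = 102
W → J → N → R → Y → M: 15+16+21+27+34 = 113
W → J → Y → M → N → R: 15+22+34+35+21 = 127
W → J → Y → M → R → N: 15+22+34+16+21 = 108
… (106 more)
W → M → R → J → N → Y: 6+16+5+16+6 = 49  ← best
The minimum is 49.
One shortest path: W → M → R → J → N → Y.

49 miles — the minimum one-way total.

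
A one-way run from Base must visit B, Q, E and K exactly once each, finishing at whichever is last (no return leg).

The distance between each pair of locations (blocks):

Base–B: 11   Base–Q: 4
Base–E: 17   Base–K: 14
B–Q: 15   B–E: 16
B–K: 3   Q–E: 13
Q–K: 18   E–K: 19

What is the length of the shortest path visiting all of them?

There are 4! = 24 possible orderings.
Base → B → Q → E → K: 11+15+13+19 = 58
Base → B → Q → K → E: 11+15+18+19 = 63
Base → B → E → Q → K: 11+16+13+18 = 58
Base → B → E → K → Q: 11+16+19+18 = 64
Base → B → K → Q → E: 11+3+18+13 = 45
Base → B → K → E → Q: 11+3+19+13 = 46
Base → Q → B → E → K: 4+15+16+19 = 54
Base → Q → B → K → E: 4+15+3+19 = 41
Base → Q → E → B → K: 4+13+16+3 = 36
Base → Q → E → K → B: 4+13+19+3 = 39
Base → Q → K → B → E: 4+18+3+16 = 41
Base → Q → K → E → B: 4+18+19+16 = 57
Base → E → B → Q → K: 17+16+15+18 = 66
Base → E → B → K → Q: 17+16+3+18 = 54
… (10 more)
The minimum is 36.
One shortest path: Base → Q → E → B → K.

36 blocks — the minimum one-way total.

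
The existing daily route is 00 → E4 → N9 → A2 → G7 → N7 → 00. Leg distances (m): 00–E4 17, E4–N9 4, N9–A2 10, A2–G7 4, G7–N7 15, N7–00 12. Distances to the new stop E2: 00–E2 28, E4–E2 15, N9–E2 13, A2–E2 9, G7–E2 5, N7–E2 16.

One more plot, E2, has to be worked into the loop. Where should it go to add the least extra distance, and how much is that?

Minimum extra distance: 6 m, inserting E2 between G7 and N7.

Insertion cost between consecutive stops i–j is d(i,E2) + d(E2,j) − d(i,j):
  between 00 and E4: 28 + 15 − 17 = 26
  between E4 and N9: 15 + 13 − 4 = 24
  between N9 and A2: 13 + 9 − 10 = 12
  between A2 and G7: 9 + 5 − 4 = 10
  between G7 and N7: 5 + 16 − 15 = 6
  between N7 and 00: 16 + 28 − 12 = 32
Cheapest insertion is between G7 and N7, adding 6.
New total = 62 + 6 = 68.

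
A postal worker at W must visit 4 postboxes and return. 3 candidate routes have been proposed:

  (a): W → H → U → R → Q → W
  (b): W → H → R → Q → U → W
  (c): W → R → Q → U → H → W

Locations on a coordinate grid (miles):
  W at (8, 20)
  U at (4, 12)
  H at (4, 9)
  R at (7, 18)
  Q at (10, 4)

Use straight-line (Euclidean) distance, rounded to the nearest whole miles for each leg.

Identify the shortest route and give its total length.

(a): 12 + 3 + 7 + 14 + 16 = 52
(b): 12 + 9 + 14 + 10 + 9 = 54
(c): 2 + 14 + 10 + 3 + 12 = 41

41 miles — (c) is the shortest.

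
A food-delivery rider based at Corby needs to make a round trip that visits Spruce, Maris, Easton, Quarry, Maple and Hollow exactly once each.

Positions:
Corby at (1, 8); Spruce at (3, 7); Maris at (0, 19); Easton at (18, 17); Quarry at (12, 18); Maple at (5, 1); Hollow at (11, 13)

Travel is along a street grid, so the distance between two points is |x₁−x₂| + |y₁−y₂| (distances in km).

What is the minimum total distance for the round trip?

72 km — the shortest possible round trip.

Corby→Spruce→Maris→Easton→Quarry→Maple→Hollow→Corby: 3+15+20+7+24+18+15 = 102
Corby→Spruce→Maris→Easton→Quarry→Hollow→Maple→Corby: 3+15+20+7+6+18+11 = 80
Corby→Spruce→Maris→Easton→Maple→Quarry→Hollow→Corby: 3+15+20+29+24+6+15 = 112
Corby→Spruce→Maris→Easton→Maple→Hollow→Quarry→Corby: 3+15+20+29+18+6+21 = 112
Corby→Spruce→Maris→Easton→Hollow→Quarry→Maple→Corby: 3+15+20+11+6+24+11 = 90
Corby→Spruce→Maris→Easton→Hollow→Maple→Quarry→Corby: 3+15+20+11+18+24+21 = 112
Corby→Spruce→Maris→Quarry→Easton→Maple→Hollow→Corby: 3+15+13+7+29+18+15 = 100
Corby→Spruce→Maris→Quarry→Easton→Hollow→Maple→Corby: 3+15+13+7+11+18+11 = 78
… (352 more)
Corby→Spruce→Maple→Hollow→Easton→Quarry→Maris→Corby: 3+8+18+11+7+13+12 = 72  ← best
The minimum is 72.
One optimal route: Corby → Spruce → Maple → Hollow → Easton → Quarry → Maris → Corby (or its reverse).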